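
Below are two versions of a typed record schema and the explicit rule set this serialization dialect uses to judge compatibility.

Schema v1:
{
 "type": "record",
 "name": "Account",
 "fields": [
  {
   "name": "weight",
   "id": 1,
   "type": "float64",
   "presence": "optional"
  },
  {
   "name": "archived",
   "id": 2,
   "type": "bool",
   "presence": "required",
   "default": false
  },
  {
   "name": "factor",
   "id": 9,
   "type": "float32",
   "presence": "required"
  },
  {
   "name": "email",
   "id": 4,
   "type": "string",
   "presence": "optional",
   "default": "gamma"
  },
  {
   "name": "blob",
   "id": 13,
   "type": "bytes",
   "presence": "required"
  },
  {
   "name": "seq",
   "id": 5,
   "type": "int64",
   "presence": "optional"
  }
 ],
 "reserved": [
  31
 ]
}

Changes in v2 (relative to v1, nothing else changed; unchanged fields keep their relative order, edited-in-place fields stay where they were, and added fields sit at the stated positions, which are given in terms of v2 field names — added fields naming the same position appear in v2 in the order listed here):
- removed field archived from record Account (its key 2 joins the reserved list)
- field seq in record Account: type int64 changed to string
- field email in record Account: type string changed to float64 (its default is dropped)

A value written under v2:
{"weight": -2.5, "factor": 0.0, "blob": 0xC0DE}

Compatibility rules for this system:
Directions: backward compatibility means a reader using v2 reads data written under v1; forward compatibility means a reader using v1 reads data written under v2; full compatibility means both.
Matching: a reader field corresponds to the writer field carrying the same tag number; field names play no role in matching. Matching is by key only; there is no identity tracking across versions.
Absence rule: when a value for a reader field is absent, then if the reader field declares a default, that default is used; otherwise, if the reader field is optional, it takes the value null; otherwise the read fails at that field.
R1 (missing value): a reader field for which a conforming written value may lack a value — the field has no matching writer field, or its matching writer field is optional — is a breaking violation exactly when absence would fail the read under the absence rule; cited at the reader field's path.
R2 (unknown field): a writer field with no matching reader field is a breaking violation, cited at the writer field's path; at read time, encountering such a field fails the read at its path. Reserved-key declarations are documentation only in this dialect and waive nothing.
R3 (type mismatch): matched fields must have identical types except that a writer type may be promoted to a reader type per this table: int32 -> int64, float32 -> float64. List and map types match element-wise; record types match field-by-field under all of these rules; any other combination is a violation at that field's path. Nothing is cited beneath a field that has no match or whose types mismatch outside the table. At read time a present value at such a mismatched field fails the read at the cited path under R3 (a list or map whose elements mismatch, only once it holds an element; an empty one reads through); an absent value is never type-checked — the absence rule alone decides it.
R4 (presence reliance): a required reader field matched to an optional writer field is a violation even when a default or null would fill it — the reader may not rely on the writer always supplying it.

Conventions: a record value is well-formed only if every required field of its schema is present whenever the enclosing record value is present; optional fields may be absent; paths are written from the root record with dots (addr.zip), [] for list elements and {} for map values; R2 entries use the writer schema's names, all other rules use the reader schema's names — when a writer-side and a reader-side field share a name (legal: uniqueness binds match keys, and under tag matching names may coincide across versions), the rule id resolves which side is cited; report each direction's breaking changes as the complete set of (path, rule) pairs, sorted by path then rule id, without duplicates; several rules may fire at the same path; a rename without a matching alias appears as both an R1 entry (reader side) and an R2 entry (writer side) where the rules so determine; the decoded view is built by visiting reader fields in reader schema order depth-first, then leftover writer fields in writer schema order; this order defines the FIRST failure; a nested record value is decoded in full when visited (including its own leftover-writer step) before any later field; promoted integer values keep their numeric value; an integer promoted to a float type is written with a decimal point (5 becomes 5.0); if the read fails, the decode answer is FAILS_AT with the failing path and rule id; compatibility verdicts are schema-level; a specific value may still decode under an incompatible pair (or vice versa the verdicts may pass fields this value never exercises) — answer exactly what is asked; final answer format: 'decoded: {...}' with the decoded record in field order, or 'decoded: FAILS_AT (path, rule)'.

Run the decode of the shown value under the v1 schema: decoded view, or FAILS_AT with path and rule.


decoded: {"weight": -2.5, "archived": false, "factor": 0.0, "email": "gamma", "blob": 0xC0DE, "seq": null}

the writer's type comes first in each Account pair
migrating the Account value to v1:
  weight := -2.5
  archived := false (absent -> default)
  factor := 0.0
  email := "gamma" (absent -> default)
  blob := 0xC0DE
  seq := null (absent, optional -> null)
  => decoded: {"weight": -2.5, "archived": false, "factor": 0.0, "email": "gamma", "blob": 0xC0DE, "seq": null}
the rest of the Account diff is inert for this question:
  removed field archived from record Account (its key 2 joins the reserved list) -> changes Account's schema-level verdicts only — the decode of this value is the same
  field seq in record Account: type int64 changed to string -> changes Account's schema-level verdicts only — the decode of this value is the same
  field email in record Account: type string changed to float64 (its default is dropped) -> changes Account's schema-level verdicts only — the decode of this value is the same


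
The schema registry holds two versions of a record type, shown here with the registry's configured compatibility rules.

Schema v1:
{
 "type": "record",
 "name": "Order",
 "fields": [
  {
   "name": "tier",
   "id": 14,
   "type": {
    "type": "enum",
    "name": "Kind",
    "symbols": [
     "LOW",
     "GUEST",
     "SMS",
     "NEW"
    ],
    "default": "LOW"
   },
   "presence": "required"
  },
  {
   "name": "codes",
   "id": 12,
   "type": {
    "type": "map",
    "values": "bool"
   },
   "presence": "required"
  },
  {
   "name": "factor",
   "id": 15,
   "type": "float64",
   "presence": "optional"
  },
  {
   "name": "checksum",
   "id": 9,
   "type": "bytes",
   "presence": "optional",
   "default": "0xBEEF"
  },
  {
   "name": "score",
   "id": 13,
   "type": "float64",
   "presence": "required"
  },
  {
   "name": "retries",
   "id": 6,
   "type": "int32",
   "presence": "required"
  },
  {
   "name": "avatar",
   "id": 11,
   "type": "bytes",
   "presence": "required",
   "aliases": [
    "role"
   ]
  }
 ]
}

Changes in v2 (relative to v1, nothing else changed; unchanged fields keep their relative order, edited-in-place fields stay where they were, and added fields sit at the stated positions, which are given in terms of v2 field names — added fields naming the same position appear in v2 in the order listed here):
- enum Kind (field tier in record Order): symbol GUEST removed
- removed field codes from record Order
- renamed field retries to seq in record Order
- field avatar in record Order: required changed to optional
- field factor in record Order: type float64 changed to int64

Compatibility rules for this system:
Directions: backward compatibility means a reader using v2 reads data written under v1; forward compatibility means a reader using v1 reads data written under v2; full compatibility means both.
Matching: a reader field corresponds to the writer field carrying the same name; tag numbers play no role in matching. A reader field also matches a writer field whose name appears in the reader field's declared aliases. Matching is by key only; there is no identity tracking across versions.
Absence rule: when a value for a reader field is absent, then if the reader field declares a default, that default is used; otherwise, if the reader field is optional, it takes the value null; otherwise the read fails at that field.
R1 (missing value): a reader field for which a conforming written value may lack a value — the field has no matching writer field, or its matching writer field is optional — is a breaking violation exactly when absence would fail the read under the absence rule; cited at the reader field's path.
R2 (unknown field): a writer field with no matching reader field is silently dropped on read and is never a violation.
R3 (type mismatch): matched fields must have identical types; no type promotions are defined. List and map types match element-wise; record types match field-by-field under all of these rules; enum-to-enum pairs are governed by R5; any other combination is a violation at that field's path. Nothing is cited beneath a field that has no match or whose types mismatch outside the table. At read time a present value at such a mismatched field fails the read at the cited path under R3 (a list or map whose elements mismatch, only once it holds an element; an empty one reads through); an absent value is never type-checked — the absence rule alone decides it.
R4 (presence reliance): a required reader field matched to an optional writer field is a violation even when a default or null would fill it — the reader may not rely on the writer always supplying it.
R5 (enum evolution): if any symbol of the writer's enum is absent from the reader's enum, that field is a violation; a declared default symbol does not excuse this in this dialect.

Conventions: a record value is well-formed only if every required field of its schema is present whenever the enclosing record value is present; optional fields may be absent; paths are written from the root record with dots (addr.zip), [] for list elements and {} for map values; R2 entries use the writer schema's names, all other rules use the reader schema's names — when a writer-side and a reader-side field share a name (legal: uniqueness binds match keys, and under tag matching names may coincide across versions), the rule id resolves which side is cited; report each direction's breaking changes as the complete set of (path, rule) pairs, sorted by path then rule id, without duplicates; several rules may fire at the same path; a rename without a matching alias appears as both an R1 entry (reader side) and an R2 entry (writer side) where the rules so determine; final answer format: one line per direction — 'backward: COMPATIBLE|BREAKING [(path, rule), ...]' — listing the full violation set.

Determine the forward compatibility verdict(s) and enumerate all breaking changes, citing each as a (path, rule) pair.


forward: BREAKING [(avatar, R1), (avatar, R4), (codes, R1), (factor, R3), (retries, R1)]

the writer's type comes first in each Order pair
forward on Order — v1 reading data written by v2:
  writer required, Kind -> Kind: reader tier maps from writer tier
  codes has no writer counterpart
  writer optional, int64 -> float64: reader factor maps from writer factor
  writer optional, bytes -> bytes: reader checksum maps from writer checksum
  writer required, float64 -> float64: reader score maps from writer score
  retries has no writer counterpart
  writer optional, bytes -> bytes: reader avatar maps from writer avatar
  leftover writer field: seq
  rule R1 violated at avatar
  rule R4 violated at avatar
  rule R1 violated at codes
  rule R3 violated at factor
  rule R1 violated at retries
  forward on Order therefore BREAKING (5)
ruling out the remaining Order differences:
  enum Kind (field tier in record Order): symbol GUEST removed -> affects backward compatibility only, which is not asked


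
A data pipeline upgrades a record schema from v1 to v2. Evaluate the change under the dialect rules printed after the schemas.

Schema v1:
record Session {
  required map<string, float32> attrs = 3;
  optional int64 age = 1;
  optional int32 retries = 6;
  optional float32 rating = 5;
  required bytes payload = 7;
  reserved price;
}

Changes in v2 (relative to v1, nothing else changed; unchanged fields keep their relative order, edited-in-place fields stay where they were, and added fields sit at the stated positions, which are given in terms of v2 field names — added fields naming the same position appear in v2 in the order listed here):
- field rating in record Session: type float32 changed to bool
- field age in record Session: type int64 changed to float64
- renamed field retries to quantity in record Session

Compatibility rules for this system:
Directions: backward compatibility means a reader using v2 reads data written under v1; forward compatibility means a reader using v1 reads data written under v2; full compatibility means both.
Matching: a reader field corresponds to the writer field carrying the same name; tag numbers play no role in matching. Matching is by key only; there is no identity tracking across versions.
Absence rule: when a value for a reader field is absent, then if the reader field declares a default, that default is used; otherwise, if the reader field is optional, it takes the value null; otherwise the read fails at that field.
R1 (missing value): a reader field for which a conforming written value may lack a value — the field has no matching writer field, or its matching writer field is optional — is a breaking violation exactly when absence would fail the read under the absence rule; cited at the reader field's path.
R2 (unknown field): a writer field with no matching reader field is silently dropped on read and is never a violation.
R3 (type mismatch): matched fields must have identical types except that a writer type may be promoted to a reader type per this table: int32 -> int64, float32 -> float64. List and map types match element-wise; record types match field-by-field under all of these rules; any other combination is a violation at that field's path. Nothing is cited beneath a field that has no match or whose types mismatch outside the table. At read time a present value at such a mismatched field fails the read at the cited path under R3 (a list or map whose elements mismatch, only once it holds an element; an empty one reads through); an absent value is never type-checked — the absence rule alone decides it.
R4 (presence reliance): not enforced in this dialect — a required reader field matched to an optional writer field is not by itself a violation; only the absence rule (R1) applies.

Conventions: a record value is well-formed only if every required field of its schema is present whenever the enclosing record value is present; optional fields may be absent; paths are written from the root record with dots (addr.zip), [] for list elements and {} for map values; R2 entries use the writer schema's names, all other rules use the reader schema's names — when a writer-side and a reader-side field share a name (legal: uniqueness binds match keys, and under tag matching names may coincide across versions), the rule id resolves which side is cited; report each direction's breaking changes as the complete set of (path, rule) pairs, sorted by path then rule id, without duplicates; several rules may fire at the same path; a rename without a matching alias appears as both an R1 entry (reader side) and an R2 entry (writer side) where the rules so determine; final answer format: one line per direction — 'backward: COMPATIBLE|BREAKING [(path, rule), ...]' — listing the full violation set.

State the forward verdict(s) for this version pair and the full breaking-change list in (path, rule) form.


the writer's type comes first in each Session pair
checking forward for Session: reader v1 against writer v2:
  map<string, float32> -> map<string, float32>, writer required: attrs aligns to attrs
  float64 -> int64, writer optional: age aligns to age
  retries: no writer match
  bool -> float32, writer optional: rating aligns to rating
  bytes -> bytes, writer required: payload aligns to payload
  leftover writer field: quantity
  violation R3 at age
  violation R3 at rating
  => forward: BREAKING (2)
the other Session changes do not affect what is asked:
  renamed field retries to quantity in record Session -> no rule fires on it in Session's dialect; the asked verdict holds

forward: BREAKING [(age, R3), (rating, R3)]


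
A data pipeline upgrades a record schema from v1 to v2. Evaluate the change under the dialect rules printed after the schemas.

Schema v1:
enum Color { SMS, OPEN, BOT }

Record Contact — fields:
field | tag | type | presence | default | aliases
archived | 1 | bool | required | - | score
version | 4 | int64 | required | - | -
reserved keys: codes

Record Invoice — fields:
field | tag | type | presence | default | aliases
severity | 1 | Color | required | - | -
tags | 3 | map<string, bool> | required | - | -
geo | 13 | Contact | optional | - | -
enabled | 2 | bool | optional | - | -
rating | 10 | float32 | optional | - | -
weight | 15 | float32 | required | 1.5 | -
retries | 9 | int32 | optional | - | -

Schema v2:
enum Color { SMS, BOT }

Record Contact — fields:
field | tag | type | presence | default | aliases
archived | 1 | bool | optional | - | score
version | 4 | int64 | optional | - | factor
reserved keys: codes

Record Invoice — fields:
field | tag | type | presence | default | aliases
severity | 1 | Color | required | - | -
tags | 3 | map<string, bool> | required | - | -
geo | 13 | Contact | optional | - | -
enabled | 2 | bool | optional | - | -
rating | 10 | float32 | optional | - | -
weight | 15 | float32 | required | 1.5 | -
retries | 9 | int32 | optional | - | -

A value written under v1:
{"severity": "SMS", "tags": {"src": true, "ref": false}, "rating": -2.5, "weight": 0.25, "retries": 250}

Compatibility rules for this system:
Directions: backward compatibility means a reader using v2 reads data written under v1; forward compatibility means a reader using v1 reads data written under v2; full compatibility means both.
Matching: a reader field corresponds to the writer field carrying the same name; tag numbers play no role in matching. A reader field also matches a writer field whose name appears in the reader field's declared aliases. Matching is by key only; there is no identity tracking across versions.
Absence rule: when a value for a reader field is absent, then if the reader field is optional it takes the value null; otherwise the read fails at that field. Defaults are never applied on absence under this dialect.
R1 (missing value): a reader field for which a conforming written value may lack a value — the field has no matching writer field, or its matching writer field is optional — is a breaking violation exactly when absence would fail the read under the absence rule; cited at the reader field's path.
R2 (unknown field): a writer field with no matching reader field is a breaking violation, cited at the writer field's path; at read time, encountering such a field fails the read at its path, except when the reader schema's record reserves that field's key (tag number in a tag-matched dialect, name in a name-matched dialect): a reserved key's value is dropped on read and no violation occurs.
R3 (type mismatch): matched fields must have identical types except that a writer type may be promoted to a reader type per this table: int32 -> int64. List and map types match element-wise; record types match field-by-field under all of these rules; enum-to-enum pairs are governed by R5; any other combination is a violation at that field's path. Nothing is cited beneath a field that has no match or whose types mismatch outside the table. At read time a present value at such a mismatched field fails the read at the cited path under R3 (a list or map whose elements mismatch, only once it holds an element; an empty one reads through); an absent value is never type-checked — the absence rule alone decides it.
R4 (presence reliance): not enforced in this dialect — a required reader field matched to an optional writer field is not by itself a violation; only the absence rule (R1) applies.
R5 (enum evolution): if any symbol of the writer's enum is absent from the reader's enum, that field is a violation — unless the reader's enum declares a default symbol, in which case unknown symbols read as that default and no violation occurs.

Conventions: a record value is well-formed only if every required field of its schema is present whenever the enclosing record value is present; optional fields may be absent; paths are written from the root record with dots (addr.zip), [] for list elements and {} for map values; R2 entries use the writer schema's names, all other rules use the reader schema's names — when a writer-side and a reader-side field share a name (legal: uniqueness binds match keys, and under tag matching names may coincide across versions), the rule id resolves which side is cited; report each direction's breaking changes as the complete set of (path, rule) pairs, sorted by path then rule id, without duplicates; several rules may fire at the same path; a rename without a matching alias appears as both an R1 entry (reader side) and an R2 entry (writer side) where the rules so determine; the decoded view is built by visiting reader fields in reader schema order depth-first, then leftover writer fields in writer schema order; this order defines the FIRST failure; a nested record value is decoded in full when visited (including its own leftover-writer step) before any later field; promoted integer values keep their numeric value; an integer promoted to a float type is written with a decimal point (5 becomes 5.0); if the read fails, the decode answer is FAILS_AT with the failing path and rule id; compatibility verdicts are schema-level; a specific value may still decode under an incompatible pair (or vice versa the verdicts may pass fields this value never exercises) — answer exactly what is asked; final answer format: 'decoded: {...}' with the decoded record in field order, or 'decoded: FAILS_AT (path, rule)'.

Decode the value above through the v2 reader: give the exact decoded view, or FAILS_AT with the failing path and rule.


decoded: {"severity": "SMS", "tags": {"src": true, "ref": false}, "geo": null, "enabled": null, "rating": -2.5, "weight": 0.25, "retries": 250}

arrows below run writer -> reader for Invoice
decode walk for Invoice under reader schema v2:
  severity := "SMS"
  tags := {"src": true, "ref": false}
  geo := null (missing; optional => null)
  enabled := null (missing; optional => null)
  rating := -2.5
  weight := 0.25
  retries := 250
  => decoded: {"severity": "SMS", "tags": {"src": true, "ref": false}, "geo": null, "enabled": null, "rating": -2.5, "weight": 0.25, "retries": 250}
checking off the Invoice differences that do not matter here:
  field version in record Contact: required changed to optional -> affects the rule determinations only; this particular Invoice value decodes identically
  enum Color (field severity in record Invoice): symbol OPEN removed -> affects the rule determinations only; this particular Invoice value decodes identically
  field archived in record Contact: required changed to optional -> affects the rule determinations only; this particular Invoice value decodes identically


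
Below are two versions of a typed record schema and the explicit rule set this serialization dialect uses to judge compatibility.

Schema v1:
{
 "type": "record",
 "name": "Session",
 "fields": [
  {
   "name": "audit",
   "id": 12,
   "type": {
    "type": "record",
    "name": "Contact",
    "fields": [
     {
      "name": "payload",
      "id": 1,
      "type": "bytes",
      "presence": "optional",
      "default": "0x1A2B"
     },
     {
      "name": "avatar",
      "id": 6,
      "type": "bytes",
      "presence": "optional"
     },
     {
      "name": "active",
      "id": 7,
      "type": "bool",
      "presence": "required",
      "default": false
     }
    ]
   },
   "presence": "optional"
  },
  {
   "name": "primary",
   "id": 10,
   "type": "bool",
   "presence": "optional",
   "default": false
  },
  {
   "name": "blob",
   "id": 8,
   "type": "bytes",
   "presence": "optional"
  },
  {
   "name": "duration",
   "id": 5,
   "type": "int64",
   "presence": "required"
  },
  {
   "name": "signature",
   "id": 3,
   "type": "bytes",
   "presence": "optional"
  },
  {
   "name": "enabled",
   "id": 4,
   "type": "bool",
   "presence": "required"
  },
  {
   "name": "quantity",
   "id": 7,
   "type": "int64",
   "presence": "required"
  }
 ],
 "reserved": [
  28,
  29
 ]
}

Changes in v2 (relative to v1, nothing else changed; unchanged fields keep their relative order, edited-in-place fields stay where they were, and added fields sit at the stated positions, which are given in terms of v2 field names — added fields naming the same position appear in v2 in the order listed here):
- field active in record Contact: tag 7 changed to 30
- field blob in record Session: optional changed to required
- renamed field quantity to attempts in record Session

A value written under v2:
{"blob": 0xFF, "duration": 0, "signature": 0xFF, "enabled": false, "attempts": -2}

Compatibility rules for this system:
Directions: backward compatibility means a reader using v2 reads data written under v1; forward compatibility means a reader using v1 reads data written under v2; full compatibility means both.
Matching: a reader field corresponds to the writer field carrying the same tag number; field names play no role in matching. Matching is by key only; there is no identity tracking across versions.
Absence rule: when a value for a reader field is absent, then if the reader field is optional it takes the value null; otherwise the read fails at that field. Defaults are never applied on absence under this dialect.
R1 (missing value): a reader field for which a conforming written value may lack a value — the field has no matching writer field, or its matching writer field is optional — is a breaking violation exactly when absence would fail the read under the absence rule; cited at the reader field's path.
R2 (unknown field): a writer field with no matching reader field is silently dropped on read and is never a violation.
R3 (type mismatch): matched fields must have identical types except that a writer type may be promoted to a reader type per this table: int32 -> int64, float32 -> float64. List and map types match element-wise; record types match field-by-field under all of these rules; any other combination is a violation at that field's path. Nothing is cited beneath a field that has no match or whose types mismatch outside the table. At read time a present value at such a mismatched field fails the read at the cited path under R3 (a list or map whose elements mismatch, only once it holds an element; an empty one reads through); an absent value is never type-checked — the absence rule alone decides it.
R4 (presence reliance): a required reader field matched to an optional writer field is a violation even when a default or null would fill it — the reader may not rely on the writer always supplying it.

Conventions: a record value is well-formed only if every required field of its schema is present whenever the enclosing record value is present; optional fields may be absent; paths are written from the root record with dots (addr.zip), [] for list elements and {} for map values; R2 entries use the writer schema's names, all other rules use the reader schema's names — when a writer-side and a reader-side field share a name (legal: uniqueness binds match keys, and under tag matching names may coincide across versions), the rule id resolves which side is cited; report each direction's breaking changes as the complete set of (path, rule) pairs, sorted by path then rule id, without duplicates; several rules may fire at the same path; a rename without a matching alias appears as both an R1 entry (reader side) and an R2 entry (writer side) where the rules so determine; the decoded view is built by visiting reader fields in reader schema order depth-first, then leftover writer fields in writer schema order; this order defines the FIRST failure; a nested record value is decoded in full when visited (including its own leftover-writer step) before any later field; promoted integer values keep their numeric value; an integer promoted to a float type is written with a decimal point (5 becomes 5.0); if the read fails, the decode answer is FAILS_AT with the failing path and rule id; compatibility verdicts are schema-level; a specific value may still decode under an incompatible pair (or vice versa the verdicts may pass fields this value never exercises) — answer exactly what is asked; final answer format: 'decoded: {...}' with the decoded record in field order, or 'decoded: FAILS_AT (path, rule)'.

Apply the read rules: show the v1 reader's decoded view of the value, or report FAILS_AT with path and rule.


the writer's type comes first in each Session pair
decoding the Session value with the v1 reader:
  audit := null (missing; optional => null)
  primary := null (missing; optional => null)
  blob := 0xFF
  duration := 0
  signature := 0xFF
  enabled := false
  quantity := -2 (from writer attempts)
  => decoded: {"audit": null, "primary": null, "blob": 0xFF, "duration": 0, "signature": 0xFF, "enabled": false, "quantity": -2}
the rest of the Session diff is inert for this question:
  field active in record Contact: tag 7 changed to 30 -> changes Session's schema-level verdicts only — the decode of this value is the same
  field blob in record Session: optional changed to required -> changes Session's schema-level verdicts only — the decode of this value is the same
  renamed field quantity to attempts in record Session -> triggers nothing under the printed rules; the Session answer is the same either way

decoded: {"audit": null, "primary": null, "blob": 0xFF, "duration": 0, "signature": 0xFF, "enabled": false, "quantity": -2}


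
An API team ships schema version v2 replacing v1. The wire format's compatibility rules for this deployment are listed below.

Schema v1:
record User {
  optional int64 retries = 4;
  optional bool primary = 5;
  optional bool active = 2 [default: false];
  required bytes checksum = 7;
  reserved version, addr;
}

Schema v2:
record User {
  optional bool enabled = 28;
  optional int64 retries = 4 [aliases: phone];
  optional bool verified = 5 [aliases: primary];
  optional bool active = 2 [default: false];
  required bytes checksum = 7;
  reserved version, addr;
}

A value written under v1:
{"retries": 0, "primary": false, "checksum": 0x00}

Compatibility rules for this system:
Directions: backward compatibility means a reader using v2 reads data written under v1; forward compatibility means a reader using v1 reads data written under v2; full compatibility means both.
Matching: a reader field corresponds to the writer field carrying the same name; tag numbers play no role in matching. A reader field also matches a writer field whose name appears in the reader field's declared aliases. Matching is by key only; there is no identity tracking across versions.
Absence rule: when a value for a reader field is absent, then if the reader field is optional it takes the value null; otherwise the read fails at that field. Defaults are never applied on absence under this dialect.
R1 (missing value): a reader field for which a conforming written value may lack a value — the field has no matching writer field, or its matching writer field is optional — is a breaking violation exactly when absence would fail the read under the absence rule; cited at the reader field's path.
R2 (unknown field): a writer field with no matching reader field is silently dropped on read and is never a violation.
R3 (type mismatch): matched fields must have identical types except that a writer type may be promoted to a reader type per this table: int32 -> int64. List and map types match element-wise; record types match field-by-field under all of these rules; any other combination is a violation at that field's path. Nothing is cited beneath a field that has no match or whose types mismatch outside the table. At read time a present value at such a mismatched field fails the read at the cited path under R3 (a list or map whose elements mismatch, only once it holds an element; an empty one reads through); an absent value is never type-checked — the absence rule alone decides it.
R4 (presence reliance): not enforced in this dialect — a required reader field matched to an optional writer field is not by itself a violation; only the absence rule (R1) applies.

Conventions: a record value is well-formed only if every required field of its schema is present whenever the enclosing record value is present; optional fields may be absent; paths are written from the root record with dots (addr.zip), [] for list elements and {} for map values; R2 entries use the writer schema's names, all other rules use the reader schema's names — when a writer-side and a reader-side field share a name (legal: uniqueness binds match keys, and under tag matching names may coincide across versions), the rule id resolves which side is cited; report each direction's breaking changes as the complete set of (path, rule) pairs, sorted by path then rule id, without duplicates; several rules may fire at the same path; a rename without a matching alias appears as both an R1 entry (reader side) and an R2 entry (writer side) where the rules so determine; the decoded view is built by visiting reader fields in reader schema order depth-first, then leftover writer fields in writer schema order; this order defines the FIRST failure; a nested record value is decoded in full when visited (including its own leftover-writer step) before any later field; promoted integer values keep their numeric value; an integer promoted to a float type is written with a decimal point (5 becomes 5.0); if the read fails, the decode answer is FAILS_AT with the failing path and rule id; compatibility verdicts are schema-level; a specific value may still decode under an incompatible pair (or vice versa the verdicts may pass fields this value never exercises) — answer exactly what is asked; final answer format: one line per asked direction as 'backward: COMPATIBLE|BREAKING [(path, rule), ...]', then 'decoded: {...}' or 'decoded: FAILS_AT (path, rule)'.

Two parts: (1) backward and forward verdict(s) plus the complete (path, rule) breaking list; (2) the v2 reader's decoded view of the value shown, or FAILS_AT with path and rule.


in User below, arrows point writer -> reader
backward on User — v2 reading data written by v1:
  enabled: no writer-side match
  retries: paired with writer retries (int64 -> int64; writer optional)
  verified: paired with writer primary (bool -> bool; writer optional)
  active: paired with writer active (bool -> bool; writer optional)
  checksum: paired with writer checksum (bytes -> bytes; writer required)
  nothing fires on User: backward is COMPATIBLE
forward on User — v1 reading data written by v2:
  retries: paired with writer retries (int64 -> int64; writer optional)
  primary: no writer-side match
  active: paired with writer active (bool -> bool; writer optional)
  checksum: paired with writer checksum (bytes -> bytes; writer required)
  writer field enabled has no reader counterpart
  writer field verified has no reader counterpart
  nothing fires on User: forward is COMPATIBLE
decoding the User value with the v2 reader:
  enabled := null (absent, optional -> null)
  retries := 0
  verified := false (from writer primary)
  active := null (absent, optional -> null)
  checksum := 0x00
  => decoded: {"enabled": null, "retries": 0, "verified": false, "active": null, "checksum": 0x00}

backward: COMPATIBLE []; forward: COMPATIBLE []; decoded: {"enabled": null, "retries": 0, "verified": false, "active": null, "checksum": 0x00}


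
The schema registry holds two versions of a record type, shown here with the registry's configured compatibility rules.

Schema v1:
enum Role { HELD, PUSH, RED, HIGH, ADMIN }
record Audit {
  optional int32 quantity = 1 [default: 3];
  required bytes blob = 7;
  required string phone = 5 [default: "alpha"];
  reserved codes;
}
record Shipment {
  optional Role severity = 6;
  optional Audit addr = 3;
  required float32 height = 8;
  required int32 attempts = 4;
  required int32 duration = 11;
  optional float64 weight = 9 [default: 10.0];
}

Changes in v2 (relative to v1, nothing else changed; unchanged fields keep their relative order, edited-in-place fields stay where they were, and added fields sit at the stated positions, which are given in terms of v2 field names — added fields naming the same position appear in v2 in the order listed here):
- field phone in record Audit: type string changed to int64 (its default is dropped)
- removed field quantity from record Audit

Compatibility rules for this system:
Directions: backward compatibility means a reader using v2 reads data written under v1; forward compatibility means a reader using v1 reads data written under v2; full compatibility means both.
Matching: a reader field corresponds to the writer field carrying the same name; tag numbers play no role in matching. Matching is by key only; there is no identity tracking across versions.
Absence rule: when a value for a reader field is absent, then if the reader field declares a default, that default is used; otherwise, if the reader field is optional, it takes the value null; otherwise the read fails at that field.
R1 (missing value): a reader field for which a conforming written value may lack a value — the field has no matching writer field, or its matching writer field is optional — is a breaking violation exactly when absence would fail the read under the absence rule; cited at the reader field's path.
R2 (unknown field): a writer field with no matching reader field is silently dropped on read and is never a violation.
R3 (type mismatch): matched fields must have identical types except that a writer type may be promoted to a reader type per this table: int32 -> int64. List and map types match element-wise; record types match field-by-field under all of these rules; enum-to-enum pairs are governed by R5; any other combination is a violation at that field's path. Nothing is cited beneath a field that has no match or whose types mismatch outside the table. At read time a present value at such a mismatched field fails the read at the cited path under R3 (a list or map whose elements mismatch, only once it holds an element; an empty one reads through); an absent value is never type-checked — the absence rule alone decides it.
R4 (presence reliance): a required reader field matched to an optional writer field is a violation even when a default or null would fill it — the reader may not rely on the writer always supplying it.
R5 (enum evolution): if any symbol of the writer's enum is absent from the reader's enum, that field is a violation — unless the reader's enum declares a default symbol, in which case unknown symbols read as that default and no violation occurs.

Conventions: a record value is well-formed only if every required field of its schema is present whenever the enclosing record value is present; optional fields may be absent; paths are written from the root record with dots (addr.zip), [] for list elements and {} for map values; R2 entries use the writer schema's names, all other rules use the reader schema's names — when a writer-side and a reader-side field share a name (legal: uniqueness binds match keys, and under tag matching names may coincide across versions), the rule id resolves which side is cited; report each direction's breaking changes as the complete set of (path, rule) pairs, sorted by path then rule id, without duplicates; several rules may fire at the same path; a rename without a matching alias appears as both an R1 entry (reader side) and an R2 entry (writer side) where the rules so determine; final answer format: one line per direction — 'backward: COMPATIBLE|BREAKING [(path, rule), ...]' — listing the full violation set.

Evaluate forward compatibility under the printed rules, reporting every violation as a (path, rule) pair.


forward: BREAKING [(addr.phone, R3)]

each type pair in Shipment: writer, then reader
forward for Shipment (reader v1, writer v2):
  writer optional, Role -> Role: reader severity maps from writer severity
  writer optional, Audit -> Audit: reader addr maps from writer addr
  writer required, float32 -> float32: reader height maps from writer height
  writer required, int32 -> int32: reader attempts maps from writer attempts
  writer required, int32 -> int32: reader duration maps from writer duration
  writer optional, float64 -> float64: reader weight maps from writer weight
  addr.quantity has no writer counterpart
  writer required, bytes -> bytes: reader addr.blob maps from writer addr.blob
  writer required, int64 -> string: reader addr.phone maps from writer addr.phone
  violation R3 at addr.phone
  => 1 violation(s): forward is BREAKING for Shipment
the rest of the Shipment diff is inert for this question:
  removed field quantity from record Audit -> fires no rule on Shipment, leaving the asked answer as it is
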